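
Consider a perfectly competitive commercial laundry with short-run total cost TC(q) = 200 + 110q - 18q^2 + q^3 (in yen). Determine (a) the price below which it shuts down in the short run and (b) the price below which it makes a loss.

AVC = 110 - 18q + q^2; minimized at q = 9, giving min AVC = ¥29. That is the shutdown price.
ATC = 200/q + 110 - 18q + q^2. Setting dATC/dq = −200/q^2 − 18 + 2q = 0 gives q = 10 (since 2·10^3 − 18·10^2 = 200).
min ATC = 200/10 + 110 − 18·10 + 10^2 = ¥50. That is the break-even price.
Between these two prices the firm operates at a loss; above ¥50 it earns a profit.

Shutdown price = ¥29; break-even price = ¥50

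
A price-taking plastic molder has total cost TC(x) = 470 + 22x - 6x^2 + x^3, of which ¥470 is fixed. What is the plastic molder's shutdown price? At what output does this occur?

The firm shuts down when price falls below the minimum of average variable cost. AVC = VC/x = 22 - 6x + x^2.
dAVC/dx = -6 + 2x = 0 gives x = 3. min AVC = 22 - 6·3 + 3^2 = 13.
So the shutdown price is ¥13.

¥13 per unit, at x = 3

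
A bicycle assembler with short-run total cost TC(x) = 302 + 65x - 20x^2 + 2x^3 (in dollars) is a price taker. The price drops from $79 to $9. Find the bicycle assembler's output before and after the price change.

Output falls from 7 to 0 (the firm shuts down)

MC = 65 - 40x + 6x^2; the shutdown threshold is min AVC = $15 (at x = 5).
At P = $79 ≥ min AVC, set P = MC on the rising branch: x = 7.
At P = $9 < min AVC = $15, price no longer covers variable cost at any output, so the firm shuts down: x = 0.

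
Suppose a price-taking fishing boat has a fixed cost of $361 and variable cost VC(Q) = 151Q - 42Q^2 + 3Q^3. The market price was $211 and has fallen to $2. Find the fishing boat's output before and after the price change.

MC = 151 - 84Q + 9Q^2; the shutdown threshold is min AVC = $4 (at Q = 7).
With P = $211 above the shutdown price, P = MC gives Q = 10.
At P = $2 < min AVC = $4, price no longer covers variable cost at any output, so the firm shuts down: Q = 0.

Output falls from 10 to 0 (the firm shuts down)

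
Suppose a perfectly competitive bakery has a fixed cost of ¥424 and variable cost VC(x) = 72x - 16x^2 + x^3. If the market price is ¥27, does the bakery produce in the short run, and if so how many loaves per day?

Produce at x = 9

From TC, MC = TC'(x) = 72 - 32x + 3x^2 and AVC = VC/x = 72 - 16x + x^2.
AVC hits its minimum where MC = AVC, at x = 8, giving min AVC = 72 - 16·8 + 8^2 = ¥8.
P = ¥27 exceeds min AVC = ¥8, so the firm stays open.
Solving P = MC: 45 - 32x + 3x^2 = 0 ⇒ x = 5/3 or 9. On the upward-sloping branch, x* = 9.
Check: AVC at x = 9 is ¥9 ≤ P, so revenue covers variable cost.
Profit = P·x − TC = 27·9 − 505 = -¥262, a loss, but smaller than the ¥424 fixed cost the firm would lose by shutting down.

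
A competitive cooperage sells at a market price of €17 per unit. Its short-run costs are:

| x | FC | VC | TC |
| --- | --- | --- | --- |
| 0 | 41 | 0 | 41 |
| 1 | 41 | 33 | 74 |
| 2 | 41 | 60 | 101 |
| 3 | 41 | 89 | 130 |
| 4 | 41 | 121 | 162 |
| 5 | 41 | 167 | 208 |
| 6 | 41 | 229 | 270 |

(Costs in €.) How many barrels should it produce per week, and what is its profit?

x = 0 (shut down); profit = -€41

Compute π = P·x − TC at each output: x=0: -41; x=1: -57; x=2: -67; x=3: -79; x=4: -94; x=5: -123; x=6: -168.
Profit is highest at x = 0. Equivalently, the lowest AVC in the table is 89/3 ≈ €29.67 at x = 3, and P = €17 falls below it — price never covers variable cost, so the firm shuts down and loses only its fixed cost.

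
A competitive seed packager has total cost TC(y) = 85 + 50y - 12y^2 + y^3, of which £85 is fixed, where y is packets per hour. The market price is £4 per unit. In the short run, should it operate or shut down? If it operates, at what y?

From TC, MC = TC'(y) = 50 - 24y + 3y^2 and AVC = VC/y = 50 - 12y + y^2.
AVC hits its minimum where MC = AVC, at y = 6, giving min AVC = 50 - 12·6 + 6^2 = £14.
P = £4 lies below min AVC = £14; no output level covers variable cost.
Best response: produce nothing and absorb the £85 fixed cost.

Shut down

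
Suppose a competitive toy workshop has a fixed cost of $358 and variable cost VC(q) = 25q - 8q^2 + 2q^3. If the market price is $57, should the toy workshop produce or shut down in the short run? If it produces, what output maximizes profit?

Produce at q = 4

From TC, MC = TC'(q) = 25 - 16q + 6q^2 and AVC = VC/q = 25 - 8q + 2q^2.
AVC hits its minimum where MC = AVC, at q = 2, giving min AVC = 25 - 8·2 + 2·2^2 = $17.
Since P = $57 ≥ min AVC = $17, price covers variable cost and the firm should produce.
P = MC gives -32 - 16q + 6q^2 = 0, with roots -4/3 and 4. Take the larger (rising MC): q* = 4.
Check: AVC at q = 4 is $25 ≤ P, so revenue covers variable cost.
Profit = P·q − TC = 57·4 − 458 = -$230, a loss, but smaller than the $358 fixed cost the firm would lose by shutting down.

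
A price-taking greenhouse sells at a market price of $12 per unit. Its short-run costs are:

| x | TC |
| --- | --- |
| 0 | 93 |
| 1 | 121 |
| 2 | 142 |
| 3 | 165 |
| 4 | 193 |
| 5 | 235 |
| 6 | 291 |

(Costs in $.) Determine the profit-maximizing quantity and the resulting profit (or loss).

Profit at each row (π = 12x − TC): x=0: -93; x=1: -109; x=2: -118; x=3: -129; x=4: -145; x=5: -175; x=6: -219.
Profit is highest at x = 0. Equivalently, the lowest AVC in the table is 72/3 ≈ $24 at x = 3, and P = $12 falls below it — price never covers variable cost, so the firm shuts down and loses only its fixed cost.

x = 0 (shut down); profit = -$93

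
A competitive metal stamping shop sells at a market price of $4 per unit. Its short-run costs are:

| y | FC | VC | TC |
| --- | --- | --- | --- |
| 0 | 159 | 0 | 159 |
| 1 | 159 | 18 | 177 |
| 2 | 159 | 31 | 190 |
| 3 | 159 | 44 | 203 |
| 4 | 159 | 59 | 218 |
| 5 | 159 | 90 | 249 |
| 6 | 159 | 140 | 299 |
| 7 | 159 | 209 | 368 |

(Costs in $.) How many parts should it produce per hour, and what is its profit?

Tabulate TR − TC: y=0: -159; y=1: -173; y=2: -182; y=3: -191; y=4: -202; y=5: -229; y=6: -275; y=7: -340.
Profit is highest at y = 0. Equivalently, the lowest AVC in the table is 44/3 ≈ $14.67 at y = 3, and P = $4 falls below it — price never covers variable cost, so the firm shuts down and loses only its fixed cost.

y = 0 (shut down); profit = -$159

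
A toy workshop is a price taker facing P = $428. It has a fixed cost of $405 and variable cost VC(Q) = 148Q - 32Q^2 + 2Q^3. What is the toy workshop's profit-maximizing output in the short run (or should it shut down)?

Produce at Q = 14

Variable cost is VC = 148Q - 32Q^2 + 2Q^3, so AVC = VC/Q = 148 - 32Q + 2Q^2 and MC = dTC/dQ = 148 - 64Q + 6Q^2.
The AVC parabola has its vertex at Q = 32/4 = 8, where AVC = 148 - 32·8 + 2·8^2 = $20.
Because $428 ≥ $20, revenue can cover variable cost; the firm operates.
Set P = MC: 428 = 148 - 64Q + 6Q^2 → -280 - 64Q + 6Q^2 = 0. The roots are Q = -10/3 and Q = 14; the profit-maximizing output is on the rising part of MC, so Q* = 14.
Check: AVC at Q = 14 is $92 ≤ P, so revenue covers variable cost.
Profit = P·Q − TC = 428·14 − 1693 = $4299.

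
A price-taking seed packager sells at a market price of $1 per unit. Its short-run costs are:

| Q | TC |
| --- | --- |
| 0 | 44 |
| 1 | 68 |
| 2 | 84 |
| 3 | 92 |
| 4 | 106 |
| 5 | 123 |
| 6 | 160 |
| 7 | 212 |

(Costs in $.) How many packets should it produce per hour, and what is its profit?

Q = 0 (shut down); profit = -$44

Tabulate TR − TC: Q=0: -44; Q=1: -67; Q=2: -82; Q=3: -89; Q=4: -102; Q=5: -118; Q=6: -154; Q=7: -205.
Profit is highest at Q = 0. Equivalently, the lowest AVC in the table is 62/4 ≈ $15.50 at Q = 4, and P = $1 falls below it — price never covers variable cost, so the firm shuts down and loses only its fixed cost.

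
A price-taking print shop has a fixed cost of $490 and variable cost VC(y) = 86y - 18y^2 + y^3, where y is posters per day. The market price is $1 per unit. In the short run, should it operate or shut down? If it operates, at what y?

Strip out fixed cost: VC = 86y - 18y^2 + y^3. Then AVC = 86 - 18y + y^2 and MC = 86 - 36y + 3y^2.
AVC is minimized where dAVC/dy = -18 + 2y = 0, at y = 9; min AVC = 86 - 18·9 + 9^2 = $5.
With P < min AVC ($1 < $5), every unit sold adds to the loss.
Shutting down limits the loss to fixed cost, $490.

Shut down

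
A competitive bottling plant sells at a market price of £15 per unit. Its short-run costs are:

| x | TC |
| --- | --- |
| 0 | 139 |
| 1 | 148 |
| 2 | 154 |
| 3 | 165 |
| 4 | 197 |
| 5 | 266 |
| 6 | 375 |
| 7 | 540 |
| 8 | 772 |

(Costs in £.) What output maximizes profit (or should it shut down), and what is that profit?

x = 3; profit = -£120

Tabulate TR − TC: x=0: -139; x=1: -133; x=2: -124; x=3: -120; x=4: -137; x=5: -191; x=6: -285; x=7: -435; x=8: -652.
Profit is maximized at x = 3. AVC there is 26/3 = £8.67 ≤ P, so producing beats shutting down (which would give -£139).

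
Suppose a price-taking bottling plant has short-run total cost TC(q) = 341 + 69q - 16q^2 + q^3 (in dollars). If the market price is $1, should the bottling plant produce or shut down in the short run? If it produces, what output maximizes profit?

Strip out fixed cost: VC = 69q - 16q^2 + q^3. Then AVC = 69 - 16q + q^2 and MC = 69 - 32q + 3q^2.
The AVC parabola has its vertex at q = 16/2 = 8, where AVC = 69 - 16·8 + 8^2 = $5.
P = $1 lies below min AVC = $5; no output level covers variable cost.
Shutting down limits the loss to fixed cost, $341.

Shut down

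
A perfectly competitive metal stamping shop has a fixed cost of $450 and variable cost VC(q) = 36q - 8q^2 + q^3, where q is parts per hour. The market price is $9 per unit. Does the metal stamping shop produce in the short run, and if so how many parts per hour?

From TC, MC = TC'(q) = 36 - 16q + 3q^2 and AVC = VC/q = 36 - 8q + q^2.
AVC hits its minimum where MC = AVC, at q = 4, giving min AVC = 36 - 8·4 + 4^2 = $20.
Since P = $9 < min AVC = $20, price fails to cover variable cost at any output.
Shutting down limits the loss to fixed cost, $450.

Shut down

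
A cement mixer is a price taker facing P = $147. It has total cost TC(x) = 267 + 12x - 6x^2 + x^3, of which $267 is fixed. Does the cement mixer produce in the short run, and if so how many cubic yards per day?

Produce at x = 9

Variable cost is VC = 12x - 6x^2 + x^3, so AVC = VC/x = 12 - 6x + x^2 and MC = dTC/dx = 12 - 12x + 3x^2.
AVC hits its minimum where MC = AVC, at x = 3, giving min AVC = 12 - 6·3 + 3^2 = $3.
Because $147 ≥ $3, revenue can cover variable cost; the firm operates.
P = MC gives -135 - 12x + 3x^2 = 0, with roots -5 and 9. Take the larger (rising MC): x* = 9.
Check: AVC at x = 9 is $39 ≤ P, so revenue covers variable cost.
Profit = P·x − TC = 147·9 − 618 = $705.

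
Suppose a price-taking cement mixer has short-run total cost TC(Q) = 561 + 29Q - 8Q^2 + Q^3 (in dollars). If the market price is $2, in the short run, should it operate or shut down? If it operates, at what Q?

Shut down

Variable cost is VC = 29Q - 8Q^2 + Q^3, so AVC = VC/Q = 29 - 8Q + Q^2 and MC = dTC/dQ = 29 - 16Q + 3Q^2.
AVC is minimized where dAVC/dQ = -8 + 2Q = 0, at Q = 4; min AVC = 29 - 8·4 + 4^2 = $13.
P = $2 lies below min AVC = $13; no output level covers variable cost.
The firm minimizes its loss by shutting down and losing only its fixed cost of $561.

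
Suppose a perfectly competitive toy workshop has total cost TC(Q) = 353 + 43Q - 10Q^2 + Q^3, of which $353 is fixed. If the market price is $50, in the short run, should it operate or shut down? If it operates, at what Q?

Variable cost is VC = 43Q - 10Q^2 + Q^3, so AVC = VC/Q = 43 - 10Q + Q^2 and MC = dTC/dQ = 43 - 20Q + 3Q^2.
AVC hits its minimum where MC = AVC, at Q = 5, giving min AVC = 43 - 10·5 + 5^2 = $18.
Because $50 ≥ $18, revenue can cover variable cost; the firm operates.
P = MC gives -7 - 20Q + 3Q^2 = 0, with roots -1/3 and 7. Take the larger (rising MC): Q* = 7.
Check: AVC at Q = 7 is $22 ≤ P, so revenue covers variable cost.
Profit = P·Q − TC = 50·7 − 507 = -$157, a loss, but smaller than the $353 fixed cost the firm would lose by shutting down.

Produce at Q = 7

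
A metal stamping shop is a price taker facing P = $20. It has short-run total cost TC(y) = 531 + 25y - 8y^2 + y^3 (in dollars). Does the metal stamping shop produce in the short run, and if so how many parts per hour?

Produce at y = 5

Variable cost is VC = 25y - 8y^2 + y^3, so AVC = VC/y = 25 - 8y + y^2 and MC = dTC/dy = 25 - 16y + 3y^2.
The AVC parabola has its vertex at y = 8/2 = 4, where AVC = 25 - 8·4 + 4^2 = $9.
Since P = $20 ≥ min AVC = $9, price covers variable cost and the firm should produce.
Set P = MC: 20 = 25 - 16y + 3y^2 → 5 - 16y + 3y^2 = 0. The roots are y = 1/3 and y = 5; the profit-maximizing output is on the rising part of MC, so y* = 5.
Check: AVC at y = 5 is $10 ≤ P, so revenue covers variable cost.
Profit = P·y − TC = 20·5 − 581 = -$481, a loss, but smaller than the $531 fixed cost the firm would lose by shutting down.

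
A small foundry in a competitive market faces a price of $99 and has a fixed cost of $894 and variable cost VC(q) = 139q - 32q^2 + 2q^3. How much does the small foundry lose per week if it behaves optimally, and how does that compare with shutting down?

AVC = 139 - 32q + 2q^2; min AVC = $11 at q = 8. Since P = $99 ≥ min AVC, the firm produces.
With MC = 139 - 64q + 6q^2, P = MC on the upward-sloping part at q* = 10.
TR = 99·10 = 990. TC = 894 + 190 = 1084. Profit = 990 − 1084 = -$94.
That loss of $94 beats the $894 the firm would lose by shutting down; producing recovers $800 of fixed cost.

Profit = -$94 at q = 10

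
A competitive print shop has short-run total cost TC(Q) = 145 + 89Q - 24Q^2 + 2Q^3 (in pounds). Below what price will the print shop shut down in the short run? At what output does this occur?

£17 per unit, at Q = 6

The shutdown price is the minimum of AVC. VC = 89Q - 24Q^2 + 2Q^3, so AVC = 89 - 24Q + 2Q^2.
At the minimum of AVC, MC = AVC. MC = 89 - 48Q + 6Q^2; setting MC = AVC gives 4Q^2 - 24Q = 0, so Q = 6. min AVC = 17.
The firm shuts down for any P below £17.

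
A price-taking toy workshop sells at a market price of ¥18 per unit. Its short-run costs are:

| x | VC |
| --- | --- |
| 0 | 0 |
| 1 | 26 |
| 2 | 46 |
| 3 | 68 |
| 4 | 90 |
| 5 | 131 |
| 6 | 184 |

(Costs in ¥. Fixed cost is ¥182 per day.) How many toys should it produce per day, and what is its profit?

Tabulate TR − TC: x=0: -182; x=1: -190; x=2: -192; x=3: -196; x=4: -200; x=5: -223; x=6: -258.
Profit is highest at x = 0. Equivalently, the lowest AVC in the table is 90/4 ≈ ¥22.50 at x = 4, and P = ¥18 falls below it — price never covers variable cost, so the firm shuts down and loses only its fixed cost.

x = 0 (shut down); profit = -¥182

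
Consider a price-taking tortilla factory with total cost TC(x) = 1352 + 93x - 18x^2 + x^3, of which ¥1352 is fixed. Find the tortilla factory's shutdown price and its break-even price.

Shutdown price = min AVC. AVC = 93 - 18x + x^2, with vertex at x = 9 and minimum ¥12.
ATC = 1352/x + 93 - 18x + x^2. Setting dATC/dx = −1352/x^2 − 18 + 2x = 0 gives x = 13 (since 2·13^3 − 18·13^2 = 1352).
min ATC = 1352/13 + 93 − 18·13 + 13^2 = ¥132. That is the break-even price.
Between these two prices the firm operates at a loss; above ¥132 it earns a profit.

Shutdown price = ¥12; break-even price = ¥132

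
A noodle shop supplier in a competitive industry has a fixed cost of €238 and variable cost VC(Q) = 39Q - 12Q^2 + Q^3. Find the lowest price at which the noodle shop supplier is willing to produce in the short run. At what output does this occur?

The firm shuts down when price falls below the minimum of average variable cost. AVC = VC/Q = 39 - 12Q + Q^2.
At the minimum of AVC, MC = AVC. MC = 39 - 24Q + 3Q^2; setting MC = AVC gives 2Q^2 - 12Q = 0, so Q = 6. min AVC = 3.
The firm shuts down for any P below €3.

€3 per unit, at Q = 6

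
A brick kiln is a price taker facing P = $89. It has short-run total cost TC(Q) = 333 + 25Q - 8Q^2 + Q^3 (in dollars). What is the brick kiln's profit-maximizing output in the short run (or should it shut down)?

From TC, MC = TC'(Q) = 25 - 16Q + 3Q^2 and AVC = VC/Q = 25 - 8Q + Q^2.
AVC hits its minimum where MC = AVC, at Q = 4, giving min AVC = 25 - 8·4 + 4^2 = $9.
P = $89 exceeds min AVC = $9, so the firm stays open.
P = MC gives -64 - 16Q + 3Q^2 = 0, with roots -8/3 and 8. Take the larger (rising MC): Q* = 8.
Check: AVC at Q = 8 is $25 ≤ P, so revenue covers variable cost.
Profit = P·Q − TC = 89·8 − 533 = $179.

Produce at Q = 8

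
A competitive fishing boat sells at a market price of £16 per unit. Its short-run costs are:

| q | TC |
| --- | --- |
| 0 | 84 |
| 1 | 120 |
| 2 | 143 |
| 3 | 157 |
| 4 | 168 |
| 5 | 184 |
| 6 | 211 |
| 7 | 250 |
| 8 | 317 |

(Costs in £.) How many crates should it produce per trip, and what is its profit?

q = 0 (shut down); profit = -£84

Tabulate TR − TC: q=0: -84; q=1: -104; q=2: -111; q=3: -109; q=4: -104; q=5: -104; q=6: -115; q=7: -138; q=8: -189.
Profit is highest at q = 0. Equivalently, the lowest AVC in the table is 100/5 ≈ £20 at q = 5, and P = £16 falls below it — price never covers variable cost, so the firm shuts down and loses only its fixed cost.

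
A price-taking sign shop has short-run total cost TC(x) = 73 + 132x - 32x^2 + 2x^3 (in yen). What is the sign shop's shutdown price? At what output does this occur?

The shutdown price is the minimum of AVC. VC = 132x - 32x^2 + 2x^3, so AVC = 132 - 32x + 2x^2.
dAVC/dx = -32 + 4x = 0 gives x = 8. min AVC = 132 - 32·8 + 2·8^2 = 4.
The firm shuts down for any P below ¥4.

¥4 per unit, at x = 8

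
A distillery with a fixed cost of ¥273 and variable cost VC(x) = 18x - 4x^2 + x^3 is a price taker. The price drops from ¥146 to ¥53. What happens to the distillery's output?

MC = 18 - 8x + 3x^2; the shutdown threshold is min AVC = ¥14 (at x = 2).
With P = ¥146 above the shutdown price, P = MC gives x = 8.
At P = ¥53 ≥ min AVC, set P = MC: x = 5. The firm stays open but cuts output.

Output falls from 8 to 5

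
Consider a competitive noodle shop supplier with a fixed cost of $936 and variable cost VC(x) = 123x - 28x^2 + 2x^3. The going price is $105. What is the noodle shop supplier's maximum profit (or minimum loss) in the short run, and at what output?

AVC = 123 - 28x + 2x^2; min AVC = $25 at x = 7. Since P = $105 ≥ min AVC, the firm produces.
MC = 123 - 56x + 6x^2. Setting P = MC and taking the root on the rising branch gives x* = 9.
TR = 105·9 = 945. TC = 936 + 297 = 1233. Profit = 945 − 1233 = -$288.
Shutting down would mean losing the fixed cost of $936, so operating at a loss of $288 is better by $648.

Profit = -$288 at x = 9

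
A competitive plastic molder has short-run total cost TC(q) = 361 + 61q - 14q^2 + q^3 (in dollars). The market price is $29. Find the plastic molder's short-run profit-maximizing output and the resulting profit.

AVC = 61 - 14q + q^2; min AVC = $12 at q = 7. Since P = $29 ≥ min AVC, the firm produces.
MC = 61 - 28q + 3q^2. Setting P = MC and taking the root on the rising branch gives q* = 8.
TR = 29·8 = 232. TC = 361 + 104 = 465. Profit = 232 − 465 = -$233.
That loss of $233 beats the $361 the firm would lose by shutting down; producing recovers $128 of fixed cost.

Profit = -$233 at q = 8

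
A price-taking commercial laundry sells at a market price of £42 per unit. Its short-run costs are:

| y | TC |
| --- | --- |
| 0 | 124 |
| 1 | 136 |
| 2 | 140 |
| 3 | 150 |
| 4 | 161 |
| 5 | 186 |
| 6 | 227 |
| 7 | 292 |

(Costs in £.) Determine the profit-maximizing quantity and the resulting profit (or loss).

y = 6; profit = £25

Compute π = P·y − TC at each output: y=0: -124; y=1: -94; y=2: -56; y=3: -24; y=4: 7; y=5: 24; y=6: 25; y=7: 2.
Profit is maximized at y = 6. AVC there is 103/6 = £17.17 ≤ P, so producing beats shutting down (which would give -£124).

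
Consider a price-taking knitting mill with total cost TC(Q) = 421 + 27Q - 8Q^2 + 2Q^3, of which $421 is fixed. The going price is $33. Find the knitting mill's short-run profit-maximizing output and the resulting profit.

Profit = -$385 at Q = 3

AVC = 27 - 8Q + 2Q^2 has its minimum $19 at Q = 2; price $33 clears that bar, so the firm operates.
MC = 27 - 16Q + 6Q^2. Setting P = MC and taking the root on the rising branch gives Q* = 3.
TR = 33·3 = 99. TC = 421 + 63 = 484. Profit = 99 − 484 = -$385.
By producing, the firm covers all variable cost plus $36 of fixed cost; shutting down would lose the full $421.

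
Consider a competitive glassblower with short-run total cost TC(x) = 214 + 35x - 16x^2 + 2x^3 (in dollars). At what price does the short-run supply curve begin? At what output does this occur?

$3 per unit, at x = 4

The firm shuts down when price falls below the minimum of average variable cost. AVC = VC/x = 35 - 16x + 2x^2.
At the minimum of AVC, MC = AVC. MC = 35 - 32x + 6x^2; setting MC = AVC gives 4x^2 - 16x = 0, so x = 4. min AVC = 3.
So the shutdown price is $3.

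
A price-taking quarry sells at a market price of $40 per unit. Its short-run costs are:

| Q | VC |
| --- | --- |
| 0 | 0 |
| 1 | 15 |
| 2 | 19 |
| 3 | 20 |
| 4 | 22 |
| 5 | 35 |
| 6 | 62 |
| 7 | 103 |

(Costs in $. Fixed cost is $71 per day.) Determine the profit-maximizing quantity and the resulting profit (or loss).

Q = 6; profit = $107

Tabulate TR − TC: Q=0: -71; Q=1: -46; Q=2: -10; Q=3: 29; Q=4: 67; Q=5: 94; Q=6: 107; Q=7: 106.
Profit is maximized at Q = 6. AVC there is 62/6 = $10.33 ≤ P, so producing beats shutting down (which would give -$71).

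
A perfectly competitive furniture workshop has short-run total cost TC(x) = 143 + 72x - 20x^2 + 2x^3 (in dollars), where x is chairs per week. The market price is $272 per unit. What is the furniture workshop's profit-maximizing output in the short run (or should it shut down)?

Strip out fixed cost: VC = 72x - 20x^2 + 2x^3. Then AVC = 72 - 20x + 2x^2 and MC = 72 - 40x + 6x^2.
AVC is minimized where dAVC/dx = -20 + 4x = 0, at x = 5; min AVC = 72 - 20·5 + 2·5^2 = $22.
Because $272 ≥ $22, revenue can cover variable cost; the firm operates.
Solving P = MC: -200 - 40x + 6x^2 = 0 ⇒ x = -10/3 or 10. On the upward-sloping branch, x* = 10.
Check: AVC at x = 10 is $72 ≤ P, so revenue covers variable cost.
Profit = P·x − TC = 272·10 − 863 = $1857.

Produce at x = 10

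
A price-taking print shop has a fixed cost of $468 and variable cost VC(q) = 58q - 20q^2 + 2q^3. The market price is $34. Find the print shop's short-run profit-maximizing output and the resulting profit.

Profit = -$324 at q = 6

AVC = 58 - 20q + 2q^2; min AVC = $8 at q = 5. Since P = $34 ≥ min AVC, the firm produces.
With MC = 58 - 40q + 6q^2, P = MC on the upward-sloping part at q* = 6.
TR = 34·6 = 204. TC = 468 + 60 = 528. Profit = 204 − 528 = -$324.
That loss of $324 beats the $468 the firm would lose by shutting down; producing recovers $144 of fixed cost.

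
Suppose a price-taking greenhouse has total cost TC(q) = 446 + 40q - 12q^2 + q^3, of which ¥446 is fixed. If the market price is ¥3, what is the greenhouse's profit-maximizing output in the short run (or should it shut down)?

Strip out fixed cost: VC = 40q - 12q^2 + q^3. Then AVC = 40 - 12q + q^2 and MC = 40 - 24q + 3q^2.
AVC hits its minimum where MC = AVC, at q = 6, giving min AVC = 40 - 12·6 + 6^2 = ¥4.
P = ¥3 lies below min AVC = ¥4; no output level covers variable cost.
Best response: produce nothing and absorb the ¥446 fixed cost.

Shut down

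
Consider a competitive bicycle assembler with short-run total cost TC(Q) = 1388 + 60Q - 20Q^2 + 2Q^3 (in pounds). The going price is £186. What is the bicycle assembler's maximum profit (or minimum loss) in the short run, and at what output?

Profit = -£92 at Q = 9

AVC = 60 - 20Q + 2Q^2; min AVC = £10 at Q = 5. Since P = £186 ≥ min AVC, the firm produces.
With MC = 60 - 40Q + 6Q^2, P = MC on the upward-sloping part at Q* = 9.
TR = 186·9 = 1674. TC = 1388 + 378 = 1766. Profit = 1674 − 1766 = -£92.
That loss of £92 beats the £1388 the firm would lose by shutting down; producing recovers £1296 of fixed cost.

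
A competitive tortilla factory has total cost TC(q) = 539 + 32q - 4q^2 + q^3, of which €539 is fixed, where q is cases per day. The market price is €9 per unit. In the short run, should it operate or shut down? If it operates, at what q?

From TC, MC = TC'(q) = 32 - 8q + 3q^2 and AVC = VC/q = 32 - 4q + q^2.
AVC hits its minimum where MC = AVC, at q = 2, giving min AVC = 32 - 4·2 + 2^2 = €28.
P = €9 lies below min AVC = €28; no output level covers variable cost.
Shutting down limits the loss to fixed cost, €539.

Shut down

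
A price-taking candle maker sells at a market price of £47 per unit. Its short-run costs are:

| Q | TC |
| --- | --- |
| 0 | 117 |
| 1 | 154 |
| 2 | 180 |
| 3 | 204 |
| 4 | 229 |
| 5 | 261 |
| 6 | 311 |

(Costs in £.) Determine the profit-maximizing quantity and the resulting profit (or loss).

Profit at each row (π = 47Q − TC): Q=0: -117; Q=1: -107; Q=2: -86; Q=3: -63; Q=4: -41; Q=5: -26; Q=6: -29.
Profit is maximized at Q = 5. AVC there is 144/5 = £28.80 ≤ P, so producing beats shutting down (which would give -£117).

Q = 5; profit = -£26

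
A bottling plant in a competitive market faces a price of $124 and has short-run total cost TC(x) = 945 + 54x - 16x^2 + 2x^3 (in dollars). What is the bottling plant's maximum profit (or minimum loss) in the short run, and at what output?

Profit = -$357 at x = 7

AVC = 54 - 16x + 2x^2; min AVC = $22 at x = 4. Since P = $124 ≥ min AVC, the firm produces.
With MC = 54 - 32x + 6x^2, P = MC on the upward-sloping part at x* = 7.
TR = 124·7 = 868. TC = 945 + 280 = 1225. Profit = 868 − 1225 = -$357.
Shutting down would mean losing the fixed cost of $945, so operating at a loss of $357 is better by $588.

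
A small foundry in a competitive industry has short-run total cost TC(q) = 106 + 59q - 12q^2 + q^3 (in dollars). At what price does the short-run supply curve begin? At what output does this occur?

The shutdown price is the minimum of AVC. VC = 59q - 12q^2 + q^3, so AVC = 59 - 12q + q^2.
dAVC/dq = -12 + 2q = 0 gives q = 6. min AVC = 59 - 12·6 + 6^2 = 23.
So the shutdown price is $23.

$23 per unit, at q = 6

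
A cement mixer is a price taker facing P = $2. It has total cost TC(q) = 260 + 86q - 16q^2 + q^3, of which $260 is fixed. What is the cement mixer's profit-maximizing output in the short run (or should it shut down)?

Strip out fixed cost: VC = 86q - 16q^2 + q^3. Then AVC = 86 - 16q + q^2 and MC = 86 - 32q + 3q^2.
AVC hits its minimum where MC = AVC, at q = 8, giving min AVC = 86 - 16·8 + 8^2 = $22.
With P < min AVC ($2 < $22), every unit sold adds to the loss.
Shutting down limits the loss to fixed cost, $260.

Shut down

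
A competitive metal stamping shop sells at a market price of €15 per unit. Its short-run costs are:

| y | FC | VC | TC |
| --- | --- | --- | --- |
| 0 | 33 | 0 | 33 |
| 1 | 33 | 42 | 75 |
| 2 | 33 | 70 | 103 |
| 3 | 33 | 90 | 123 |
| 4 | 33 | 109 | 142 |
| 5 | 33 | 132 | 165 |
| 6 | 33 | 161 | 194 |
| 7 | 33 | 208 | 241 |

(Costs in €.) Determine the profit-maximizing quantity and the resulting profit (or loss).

y = 0 (shut down); profit = -€33

Compute π = P·y − TC at each output: y=0: -33; y=1: -60; y=2: -73; y=3: -78; y=4: -82; y=5: -90; y=6: -104; y=7: -136.
Profit is highest at y = 0. Equivalently, the lowest AVC in the table is 132/5 ≈ €26.40 at y = 5, and P = €15 falls below it — price never covers variable cost, so the firm shuts down and loses only its fixed cost.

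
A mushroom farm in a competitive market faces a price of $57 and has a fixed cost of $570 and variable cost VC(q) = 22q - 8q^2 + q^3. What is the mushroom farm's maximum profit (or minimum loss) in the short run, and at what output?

AVC = 22 - 8q + q^2; min AVC = $6 at q = 4. Since P = $57 ≥ min AVC, the firm produces.
With MC = 22 - 16q + 3q^2, P = MC on the upward-sloping part at q* = 7.
TR = 57·7 = 399. TC = 570 + 105 = 675. Profit = 399 − 675 = -$276.
That loss of $276 beats the $570 the firm would lose by shutting down; producing recovers $294 of fixed cost.

Profit = -$276 at q = 7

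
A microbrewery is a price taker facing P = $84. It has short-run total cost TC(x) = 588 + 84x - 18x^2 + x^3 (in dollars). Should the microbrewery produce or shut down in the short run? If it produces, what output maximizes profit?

Produce at x = 12

From TC, MC = TC'(x) = 84 - 36x + 3x^2 and AVC = VC/x = 84 - 18x + x^2.
AVC hits its minimum where MC = AVC, at x = 9, giving min AVC = 84 - 18·9 + 9^2 = $3.
Because $84 ≥ $3, revenue can cover variable cost; the firm operates.
P = MC gives -36x + 3x^2 = 0, with roots 0 and 12. Take the larger (rising MC): x* = 12.
Check: AVC at x = 12 is $12 ≤ P, so revenue covers variable cost.
Profit = P·x − TC = 84·12 − 732 = $276.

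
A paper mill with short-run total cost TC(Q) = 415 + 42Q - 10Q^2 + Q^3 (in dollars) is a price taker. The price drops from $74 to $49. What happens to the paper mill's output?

AVC = 42 - 10Q + Q^2, minimized at Q = 5 where min AVC = $17. MC = 42 - 20Q + 3Q^2.
At P = $74 ≥ min AVC, set P = MC on the rising branch: Q = 8.
At P = $49 ≥ min AVC, set P = MC: Q = 7. The firm stays open but cuts output.

Output falls from 8 to 7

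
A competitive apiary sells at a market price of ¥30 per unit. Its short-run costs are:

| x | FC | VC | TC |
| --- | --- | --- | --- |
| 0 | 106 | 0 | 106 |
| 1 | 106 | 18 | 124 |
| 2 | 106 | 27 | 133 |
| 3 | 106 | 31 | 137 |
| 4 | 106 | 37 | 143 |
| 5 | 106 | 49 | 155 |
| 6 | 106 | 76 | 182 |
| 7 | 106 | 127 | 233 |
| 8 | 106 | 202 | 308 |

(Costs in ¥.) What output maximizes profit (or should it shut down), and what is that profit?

Profit at each row (π = 30x − TC): x=0: -106; x=1: -94; x=2: -73; x=3: -47; x=4: -23; x=5: -5; x=6: -2; x=7: -23; x=8: -68.
Profit is maximized at x = 6. AVC there is 76/6 = ¥12.67 ≤ P, so producing beats shutting down (which would give -¥106).

x = 6; profit = -¥2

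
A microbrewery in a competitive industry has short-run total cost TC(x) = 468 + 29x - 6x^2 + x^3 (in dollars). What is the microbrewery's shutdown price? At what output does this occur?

The shutdown price is the minimum of AVC. VC = 29x - 6x^2 + x^3, so AVC = 29 - 6x + x^2.
At the minimum of AVC, MC = AVC. MC = 29 - 12x + 3x^2; setting MC = AVC gives 2x^2 - 6x = 0, so x = 3. min AVC = 20.
For P < $20 the firm produces nothing.

$20 per unit, at x = 3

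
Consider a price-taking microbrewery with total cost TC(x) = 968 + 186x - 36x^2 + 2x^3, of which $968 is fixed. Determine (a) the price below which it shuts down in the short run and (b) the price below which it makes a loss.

Shutdown price = $24; break-even price = $120

Shutdown price = min AVC. AVC = 186 - 36x + 2x^2, with vertex at x = 9 and minimum $24.
ATC = 968/x + 186 - 36x + 2x^2. Setting dATC/dx = −968/x^2 − 36 + 4x = 0 gives x = 11 (since 4·11^3 − 36·11^2 = 968).
min ATC = 968/11 + 186 − 36·11 + 2·11^2 = $120. That is the break-even price.
Between these two prices the firm operates at a loss; above $120 it earns a profit.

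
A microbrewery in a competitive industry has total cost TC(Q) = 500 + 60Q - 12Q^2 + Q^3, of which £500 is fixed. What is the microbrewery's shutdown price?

£24 per unit

The firm shuts down when price falls below the minimum of average variable cost. AVC = VC/Q = 60 - 12Q + Q^2.
dAVC/dQ = -12 + 2Q = 0 gives Q = 6. min AVC = 60 - 12·6 + 6^2 = 24.
For P < £24 the firm produces nothing.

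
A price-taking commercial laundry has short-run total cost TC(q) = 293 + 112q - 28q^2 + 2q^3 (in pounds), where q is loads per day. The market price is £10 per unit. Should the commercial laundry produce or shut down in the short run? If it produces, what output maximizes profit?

Shut down

Strip out fixed cost: VC = 112q - 28q^2 + 2q^3. Then AVC = 112 - 28q + 2q^2 and MC = 112 - 56q + 6q^2.
AVC is minimized where dAVC/dq = -28 + 4q = 0, at q = 7; min AVC = 112 - 28·7 + 2·7^2 = £14.
P = £10 lies below min AVC = £14; no output level covers variable cost.
Shutting down limits the loss to fixed cost, £293.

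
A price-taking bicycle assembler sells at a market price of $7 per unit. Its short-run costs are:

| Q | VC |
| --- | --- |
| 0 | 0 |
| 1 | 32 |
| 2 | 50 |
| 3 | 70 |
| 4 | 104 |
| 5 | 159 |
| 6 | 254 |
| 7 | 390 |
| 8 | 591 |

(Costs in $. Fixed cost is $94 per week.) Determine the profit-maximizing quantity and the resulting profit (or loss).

Profit at each row (π = 7Q − TC): Q=0: -94; Q=1: -119; Q=2: -130; Q=3: -143; Q=4: -170; Q=5: -218; Q=6: -306; Q=7: -435; Q=8: -629.
Profit is highest at Q = 0. Equivalently, the lowest AVC in the table is 70/3 ≈ $23.33 at Q = 3, and P = $7 falls below it — price never covers variable cost, so the firm shuts down and loses only its fixed cost.

Q = 0 (shut down); profit = -$94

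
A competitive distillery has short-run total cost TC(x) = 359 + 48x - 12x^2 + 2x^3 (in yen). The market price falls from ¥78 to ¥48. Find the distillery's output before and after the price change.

Output falls from 5 to 4

MC = 48 - 24x + 6x^2; the shutdown threshold is min AVC = ¥30 (at x = 3).
With P = ¥78 above the shutdown price, P = MC gives x = 5.
At P = ¥48 ≥ min AVC, set P = MC: x = 4. The firm stays open but cuts output.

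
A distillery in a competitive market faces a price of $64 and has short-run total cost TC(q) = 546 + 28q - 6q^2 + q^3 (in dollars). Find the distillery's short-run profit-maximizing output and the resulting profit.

Profit = -$330 at q = 6

AVC = 28 - 6q + q^2; min AVC = $19 at q = 3. Since P = $64 ≥ min AVC, the firm produces.
MC = 28 - 12q + 3q^2. Setting P = MC and taking the root on the rising branch gives q* = 6.
TR = 64·6 = 384. TC = 546 + 168 = 714. Profit = 384 − 714 = -$330.
Shutting down would mean losing the fixed cost of $546, so operating at a loss of $330 is better by $216.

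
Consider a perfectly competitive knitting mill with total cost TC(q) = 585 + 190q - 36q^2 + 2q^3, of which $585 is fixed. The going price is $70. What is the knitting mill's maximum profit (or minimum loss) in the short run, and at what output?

Profit = -$185 at q = 10

AVC = 190 - 36q + 2q^2 has its minimum $28 at q = 9; price $70 clears that bar, so the firm operates.
MC = 190 - 72q + 6q^2. Setting P = MC and taking the root on the rising branch gives q* = 10.
TR = 70·10 = 700. TC = 585 + 300 = 885. Profit = 700 − 885 = -$185.
By producing, the firm covers all variable cost plus $400 of fixed cost; shutting down would lose the full $585.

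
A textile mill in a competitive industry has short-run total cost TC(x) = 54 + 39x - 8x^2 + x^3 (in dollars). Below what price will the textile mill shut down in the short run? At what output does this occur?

$23 per unit, at x = 4

Short-run supply begins at min AVC. From VC = 39x - 8x^2 + x^3, AVC = 39 - 8x + x^2.
At the minimum of AVC, MC = AVC. MC = 39 - 16x + 3x^2; setting MC = AVC gives 2x^2 - 8x = 0, so x = 4. min AVC = 23.
For P < $23 the firm produces nothing.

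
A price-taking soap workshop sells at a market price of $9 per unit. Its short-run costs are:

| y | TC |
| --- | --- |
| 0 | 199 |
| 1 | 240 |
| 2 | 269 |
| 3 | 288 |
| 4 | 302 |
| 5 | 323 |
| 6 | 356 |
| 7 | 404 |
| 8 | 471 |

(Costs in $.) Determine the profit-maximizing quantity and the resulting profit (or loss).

Compute π = P·y − TC at each output: y=0: -199; y=1: -231; y=2: -251; y=3: -261; y=4: -266; y=5: -278; y=6: -302; y=7: -341; y=8: -399.
Profit is highest at y = 0. Equivalently, the lowest AVC in the table is 124/5 ≈ $24.80 at y = 5, and P = $9 falls below it — price never covers variable cost, so the firm shuts down and loses only its fixed cost.

y = 0 (shut down); profit = -$199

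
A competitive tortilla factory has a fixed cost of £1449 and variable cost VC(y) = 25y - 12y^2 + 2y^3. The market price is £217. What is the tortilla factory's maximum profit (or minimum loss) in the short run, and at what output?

Profit = -£169 at y = 8

AVC = 25 - 12y + 2y^2; min AVC = £7 at y = 3. Since P = £217 ≥ min AVC, the firm produces.
MC = 25 - 24y + 6y^2. Setting P = MC and taking the root on the rising branch gives y* = 8.
TR = 217·8 = 1736. TC = 1449 + 456 = 1905. Profit = 1736 − 1905 = -£169.
By producing, the firm covers all variable cost plus £1280 of fixed cost; shutting down would lose the full £1449.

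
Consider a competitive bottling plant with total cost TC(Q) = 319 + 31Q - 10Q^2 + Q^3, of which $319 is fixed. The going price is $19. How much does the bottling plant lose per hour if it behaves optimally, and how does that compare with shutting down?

Profit = -$247 at Q = 6

AVC = 31 - 10Q + Q^2; min AVC = $6 at Q = 5. Since P = $19 ≥ min AVC, the firm produces.
With MC = 31 - 20Q + 3Q^2, P = MC on the upward-sloping part at Q* = 6.
TR = 19·6 = 114. TC = 319 + 42 = 361. Profit = 114 − 361 = -$247.
Shutting down would mean losing the fixed cost of $319, so operating at a loss of $247 is better by $72.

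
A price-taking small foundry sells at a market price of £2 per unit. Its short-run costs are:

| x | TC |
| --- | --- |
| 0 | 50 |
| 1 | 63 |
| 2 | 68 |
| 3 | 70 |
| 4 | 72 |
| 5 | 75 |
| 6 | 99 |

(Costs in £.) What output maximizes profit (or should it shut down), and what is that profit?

Profit at each row (π = 2x − TC): x=0: -50; x=1: -61; x=2: -64; x=3: -64; x=4: -64; x=5: -65; x=6: -87.
Profit is highest at x = 0. Equivalently, the lowest AVC in the table is 25/5 ≈ £5 at x = 5, and P = £2 falls below it — price never covers variable cost, so the firm shuts down and loses only its fixed cost.

x = 0 (shut down); profit = -£50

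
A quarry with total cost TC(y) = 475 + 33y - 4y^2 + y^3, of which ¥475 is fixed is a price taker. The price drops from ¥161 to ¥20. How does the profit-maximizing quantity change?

AVC = 33 - 4y + y^2, minimized at y = 2 where min AVC = ¥29. MC = 33 - 8y + 3y^2.
With P = ¥161 above the shutdown price, P = MC gives y = 8.
At P = ¥20 < min AVC = ¥29, price no longer covers variable cost at any output, so the firm shuts down: y = 0.

Output falls from 8 to 0 (the firm shuts down)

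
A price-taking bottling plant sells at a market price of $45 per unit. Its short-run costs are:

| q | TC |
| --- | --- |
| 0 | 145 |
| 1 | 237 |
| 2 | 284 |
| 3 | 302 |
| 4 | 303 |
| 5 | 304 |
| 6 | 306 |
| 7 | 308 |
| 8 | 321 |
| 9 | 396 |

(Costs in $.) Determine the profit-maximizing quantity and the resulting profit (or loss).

Tabulate TR − TC: q=0: -145; q=1: -192; q=2: -194; q=3: -167; q=4: -123; q=5: -79; q=6: -36; q=7: 7; q=8: 39; q=9: 9.
Profit is maximized at q = 8. AVC there is 176/8 = $22 ≤ P, so producing beats shutting down (which would give -$145).

q = 8; profit = $39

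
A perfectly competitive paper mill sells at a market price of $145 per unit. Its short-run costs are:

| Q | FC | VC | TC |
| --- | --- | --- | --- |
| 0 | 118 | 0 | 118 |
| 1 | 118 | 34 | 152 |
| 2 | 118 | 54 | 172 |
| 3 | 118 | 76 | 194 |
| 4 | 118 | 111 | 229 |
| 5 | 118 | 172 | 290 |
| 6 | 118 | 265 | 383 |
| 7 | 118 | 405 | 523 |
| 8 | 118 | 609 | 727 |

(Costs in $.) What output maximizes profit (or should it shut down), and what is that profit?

Q = 7; profit = $492

Compute π = P·Q − TC at each output: Q=0: -118; Q=1: -7; Q=2: 118; Q=3: 241; Q=4: 351; Q=5: 435; Q=6: 487; Q=7: 492; Q=8: 433.
Profit is maximized at Q = 7. AVC there is 405/7 = $57.86 ≤ P, so producing beats shutting down (which would give -$118).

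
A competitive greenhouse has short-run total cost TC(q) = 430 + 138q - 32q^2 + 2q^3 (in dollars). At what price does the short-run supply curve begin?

$10 per unit

Short-run supply begins at min AVC. From VC = 138q - 32q^2 + 2q^3, AVC = 138 - 32q + 2q^2.
dAVC/dq = -32 + 4q = 0 gives q = 8. min AVC = 138 - 32·8 + 2·8^2 = 10.
For P < $10 the firm produces nothing.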